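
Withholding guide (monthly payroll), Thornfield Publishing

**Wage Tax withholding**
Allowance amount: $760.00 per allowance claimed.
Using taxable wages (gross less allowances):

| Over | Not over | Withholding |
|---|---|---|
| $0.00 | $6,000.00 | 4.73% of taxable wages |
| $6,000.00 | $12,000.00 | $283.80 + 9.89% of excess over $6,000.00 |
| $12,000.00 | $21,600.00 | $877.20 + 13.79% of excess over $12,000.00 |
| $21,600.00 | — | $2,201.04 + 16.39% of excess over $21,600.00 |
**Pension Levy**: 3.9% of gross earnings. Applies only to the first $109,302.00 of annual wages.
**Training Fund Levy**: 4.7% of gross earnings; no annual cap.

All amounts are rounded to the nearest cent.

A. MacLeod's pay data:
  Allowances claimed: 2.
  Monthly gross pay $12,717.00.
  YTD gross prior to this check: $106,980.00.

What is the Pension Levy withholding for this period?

$90.56

Pension Levy: cap $109,302.00 − YTD $106,980.00 = $2,322.00 subject; 3.9% × $2,322.00 = $90.56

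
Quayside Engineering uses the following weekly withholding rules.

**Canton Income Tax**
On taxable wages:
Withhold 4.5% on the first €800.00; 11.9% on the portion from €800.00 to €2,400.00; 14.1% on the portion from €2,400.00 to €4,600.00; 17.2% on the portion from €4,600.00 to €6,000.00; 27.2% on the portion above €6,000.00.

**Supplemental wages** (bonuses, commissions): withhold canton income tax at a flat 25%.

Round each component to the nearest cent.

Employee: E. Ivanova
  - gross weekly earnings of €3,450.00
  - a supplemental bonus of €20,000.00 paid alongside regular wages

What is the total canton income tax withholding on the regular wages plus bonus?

€5,374.45

Canton Income Tax: taxable = €3,450.00
  €226.40 + 14.1% × (€3,450.00 − €2,400.00) = €226.40 + 14.1% × €1,050.00 = €374.45
Supplemental (25% flat on bonus): 25% × €20,000.00 = €5,000.00
Total canton income tax: €374.45 + €5,000.00 = €5,374.45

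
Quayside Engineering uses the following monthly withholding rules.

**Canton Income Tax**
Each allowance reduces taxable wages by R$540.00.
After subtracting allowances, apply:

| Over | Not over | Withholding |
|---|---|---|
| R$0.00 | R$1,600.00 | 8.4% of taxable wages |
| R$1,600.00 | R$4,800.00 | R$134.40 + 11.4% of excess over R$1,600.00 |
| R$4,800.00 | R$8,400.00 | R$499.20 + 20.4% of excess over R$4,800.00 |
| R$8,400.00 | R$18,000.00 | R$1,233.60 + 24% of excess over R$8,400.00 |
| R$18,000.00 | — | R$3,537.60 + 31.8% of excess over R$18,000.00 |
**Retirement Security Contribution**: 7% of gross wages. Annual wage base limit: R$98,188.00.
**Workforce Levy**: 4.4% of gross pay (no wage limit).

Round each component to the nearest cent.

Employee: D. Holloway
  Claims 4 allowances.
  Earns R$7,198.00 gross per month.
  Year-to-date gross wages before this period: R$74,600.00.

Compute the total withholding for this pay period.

Canton Income Tax: taxable = R$7,198.00 − 4×R$540.00 = R$5,038.00
  R$499.20 + 20.4% × (R$5,038.00 − R$4,800.00) = R$499.20 + 20.4% × R$238.00 = R$547.75
Retirement Security Contribution: 7% × R$7,198.00 = R$503.86
Workforce Levy: 4.4% × R$7,198.00 = R$316.71
Total: R$547.75 + R$503.86 + R$316.71 = R$1,368.32

R$1,368.32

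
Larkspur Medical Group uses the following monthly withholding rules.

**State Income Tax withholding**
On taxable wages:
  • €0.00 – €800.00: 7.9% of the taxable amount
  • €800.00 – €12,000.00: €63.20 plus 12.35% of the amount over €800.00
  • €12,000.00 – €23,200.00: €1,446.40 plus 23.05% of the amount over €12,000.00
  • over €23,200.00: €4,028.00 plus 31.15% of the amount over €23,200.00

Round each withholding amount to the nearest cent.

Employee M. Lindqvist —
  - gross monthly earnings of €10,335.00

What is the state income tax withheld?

State Income Tax: taxable = €10,335.00
  €63.20 + 12.35% × (€10,335.00 − €800.00) = €63.20 + 12.35% × €9,535.00 = €1,240.77

€1,240.77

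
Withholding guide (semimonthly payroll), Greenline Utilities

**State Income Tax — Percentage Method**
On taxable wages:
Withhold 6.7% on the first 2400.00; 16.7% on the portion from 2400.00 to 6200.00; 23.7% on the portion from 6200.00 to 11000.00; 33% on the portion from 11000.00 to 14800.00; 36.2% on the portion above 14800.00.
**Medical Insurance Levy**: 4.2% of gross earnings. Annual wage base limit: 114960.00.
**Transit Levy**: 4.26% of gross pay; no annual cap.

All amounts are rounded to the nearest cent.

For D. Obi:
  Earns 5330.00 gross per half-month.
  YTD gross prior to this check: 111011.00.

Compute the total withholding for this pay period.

1043.03

State Income Tax: taxable = 5330.00
  160.80 + 16.7% × (5330.00 − 2400.00) = 160.80 + 16.7% × 2930.00 = 650.11
Medical Insurance Levy: cap 114960.00 − YTD 111011.00 = 3949.00 subject; 4.2% × 3949.00 = 165.86
Transit Levy: 4.26% × 5330.00 = 227.06
Total: 650.11 + 165.86 + 227.06 = 1043.03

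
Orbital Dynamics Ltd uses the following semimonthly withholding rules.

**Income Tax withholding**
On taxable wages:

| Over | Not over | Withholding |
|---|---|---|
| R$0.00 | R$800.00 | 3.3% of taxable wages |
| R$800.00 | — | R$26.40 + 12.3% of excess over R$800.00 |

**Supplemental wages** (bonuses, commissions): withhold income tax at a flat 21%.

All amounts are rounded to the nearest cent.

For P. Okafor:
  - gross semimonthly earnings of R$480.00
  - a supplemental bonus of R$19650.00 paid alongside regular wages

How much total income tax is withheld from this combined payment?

Income Tax: taxable = R$480.00
  3.3% × R$480.00 = R$15.84
Supplemental (21% flat on bonus): 21% × R$19650.00 = R$4126.50
Total income tax: R$15.84 + R$4126.50 = R$4142.34

R$4142.34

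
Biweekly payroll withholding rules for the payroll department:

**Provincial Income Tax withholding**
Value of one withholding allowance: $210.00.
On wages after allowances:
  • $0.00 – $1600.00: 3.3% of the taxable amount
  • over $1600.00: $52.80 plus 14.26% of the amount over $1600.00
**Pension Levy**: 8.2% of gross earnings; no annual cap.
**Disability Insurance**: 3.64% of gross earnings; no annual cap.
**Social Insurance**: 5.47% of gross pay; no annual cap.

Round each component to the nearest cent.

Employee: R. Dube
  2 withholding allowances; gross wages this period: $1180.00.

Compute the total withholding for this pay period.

Provincial Income Tax: taxable = $1180.00 − 2×$210.00 = $760.00
  3.3% × $760.00 = $25.08
Pension Levy: 8.2% × $1180.00 = $96.76
Disability Insurance: 3.64% × $1180.00 = $42.95
Social Insurance: 5.47% × $1180.00 = $64.55
Total: $25.08 + $96.76 + $42.95 + $64.55 = $229.34

$229.34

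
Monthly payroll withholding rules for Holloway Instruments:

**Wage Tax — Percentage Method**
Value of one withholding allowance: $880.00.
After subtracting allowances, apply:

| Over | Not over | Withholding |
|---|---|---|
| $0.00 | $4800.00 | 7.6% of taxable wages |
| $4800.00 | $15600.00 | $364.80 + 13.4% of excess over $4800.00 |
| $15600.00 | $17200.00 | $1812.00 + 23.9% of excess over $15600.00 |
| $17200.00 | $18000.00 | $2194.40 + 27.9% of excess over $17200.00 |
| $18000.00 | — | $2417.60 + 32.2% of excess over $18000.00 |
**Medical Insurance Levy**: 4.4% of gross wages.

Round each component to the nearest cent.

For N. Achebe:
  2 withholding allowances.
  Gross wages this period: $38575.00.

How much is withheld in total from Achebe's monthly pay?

Wage Tax: taxable = $38575.00 − 2×$880.00 = $36815.00
  $2417.60 + 32.2% × ($36815.00 − $18000.00) = $2417.60 + 32.2% × $18815.00 = $8476.03
Medical Insurance Levy: 4.4% × $38575.00 = $1697.30
Total: $8476.03 + $1697.30 = $10173.33

$10173.33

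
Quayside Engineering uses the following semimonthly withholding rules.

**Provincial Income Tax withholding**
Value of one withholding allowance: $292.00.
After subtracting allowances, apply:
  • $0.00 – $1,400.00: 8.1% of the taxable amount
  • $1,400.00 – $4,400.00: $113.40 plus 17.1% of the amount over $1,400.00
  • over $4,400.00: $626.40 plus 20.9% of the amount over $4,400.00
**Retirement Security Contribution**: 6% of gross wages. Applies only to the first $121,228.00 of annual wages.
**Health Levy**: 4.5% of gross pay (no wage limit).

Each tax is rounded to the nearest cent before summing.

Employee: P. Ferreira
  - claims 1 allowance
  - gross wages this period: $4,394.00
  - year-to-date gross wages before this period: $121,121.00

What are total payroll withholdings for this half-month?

$779.59

Provincial Income Tax: taxable = $4,394.00 − 1×$292.00 = $4,102.00
  $113.40 + 17.1% × ($4,102.00 − $1,400.00) = $113.40 + 17.1% × $2,702.00 = $575.44
Retirement Security Contribution: cap $121,228.00 − YTD $121,121.00 = $107.00 subject; 6% × $107.00 = $6.42
Health Levy: 4.5% × $4,394.00 = $197.73
Total: $575.44 + $6.42 + $197.73 = $779.59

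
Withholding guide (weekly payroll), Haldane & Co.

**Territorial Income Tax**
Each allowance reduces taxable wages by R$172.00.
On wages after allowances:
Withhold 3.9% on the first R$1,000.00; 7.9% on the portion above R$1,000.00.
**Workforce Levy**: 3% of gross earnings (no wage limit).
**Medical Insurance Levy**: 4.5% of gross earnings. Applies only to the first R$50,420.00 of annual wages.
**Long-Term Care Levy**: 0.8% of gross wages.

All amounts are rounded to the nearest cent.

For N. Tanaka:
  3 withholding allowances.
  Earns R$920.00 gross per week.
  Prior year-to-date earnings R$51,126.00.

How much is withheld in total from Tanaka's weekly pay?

R$50.72

Territorial Income Tax: taxable = R$920.00 − 3×R$172.00 = R$404.00
  3.9% × R$404.00 = R$15.76
Workforce Levy: 3% × R$920.00 = R$27.60
Medical Insurance Levy: YTD R$51,126.00 ≥ cap R$50,420.00 → R$0.00
Long-Term Care Levy: 0.8% × R$920.00 = R$7.36
Total: R$15.76 + R$27.60 + R$0.00 + R$7.36 = R$50.72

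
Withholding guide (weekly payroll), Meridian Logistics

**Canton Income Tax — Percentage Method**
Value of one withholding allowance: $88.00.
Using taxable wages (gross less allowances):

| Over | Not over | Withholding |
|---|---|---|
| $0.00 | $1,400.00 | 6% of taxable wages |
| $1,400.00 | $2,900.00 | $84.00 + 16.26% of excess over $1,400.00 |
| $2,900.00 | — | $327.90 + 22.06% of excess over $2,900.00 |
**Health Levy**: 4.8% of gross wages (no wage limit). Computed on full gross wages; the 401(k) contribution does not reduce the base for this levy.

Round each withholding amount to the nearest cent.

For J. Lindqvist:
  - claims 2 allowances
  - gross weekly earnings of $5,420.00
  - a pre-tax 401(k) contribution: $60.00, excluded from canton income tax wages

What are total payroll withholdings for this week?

$1,091.91

Canton Income Tax: taxable = $5,420.00 − $60.00 − 2×$88.00 = $5,184.00
  $327.90 + 22.06% × ($5,184.00 − $2,900.00) = $327.90 + 22.06% × $2,284.00 = $831.75
Health Levy: 4.8% × $5,420.00 = $260.16
Total: $831.75 + $260.16 = $1,091.91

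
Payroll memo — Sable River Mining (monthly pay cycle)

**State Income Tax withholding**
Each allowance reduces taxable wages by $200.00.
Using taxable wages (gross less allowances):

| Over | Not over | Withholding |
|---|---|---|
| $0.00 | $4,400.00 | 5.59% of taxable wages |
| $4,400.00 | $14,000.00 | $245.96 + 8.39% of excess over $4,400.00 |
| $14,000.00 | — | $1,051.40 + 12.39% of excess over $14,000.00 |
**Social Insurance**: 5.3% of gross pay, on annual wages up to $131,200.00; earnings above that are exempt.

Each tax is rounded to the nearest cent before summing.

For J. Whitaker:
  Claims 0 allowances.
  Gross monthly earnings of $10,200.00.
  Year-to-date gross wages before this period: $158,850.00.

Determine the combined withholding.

State Income Tax: taxable = $10,200.00
  $245.96 + 8.39% × ($10,200.00 − $4,400.00) = $245.96 + 8.39% × $5,800.00 = $732.58
Social Insurance: YTD $158,850.00 ≥ cap $131,200.00 → $0.00
Total: $732.58 + $0.00 = $732.58

$732.58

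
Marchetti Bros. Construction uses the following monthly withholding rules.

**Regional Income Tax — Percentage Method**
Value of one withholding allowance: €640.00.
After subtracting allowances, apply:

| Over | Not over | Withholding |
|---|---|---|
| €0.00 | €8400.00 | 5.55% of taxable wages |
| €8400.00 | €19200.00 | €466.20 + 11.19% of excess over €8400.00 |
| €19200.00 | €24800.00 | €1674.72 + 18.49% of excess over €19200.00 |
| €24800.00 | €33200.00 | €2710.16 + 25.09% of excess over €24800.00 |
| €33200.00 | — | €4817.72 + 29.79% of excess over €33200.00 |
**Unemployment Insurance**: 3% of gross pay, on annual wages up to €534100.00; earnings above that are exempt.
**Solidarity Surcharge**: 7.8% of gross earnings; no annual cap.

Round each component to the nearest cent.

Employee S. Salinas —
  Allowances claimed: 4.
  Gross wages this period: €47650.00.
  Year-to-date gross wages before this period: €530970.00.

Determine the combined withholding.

€12170.35

Regional Income Tax: taxable = €47650.00 − 4×€640.00 = €45090.00
  €4817.72 + 29.79% × (€45090.00 − €33200.00) = €4817.72 + 29.79% × €11890.00 = €8359.75
Unemployment Insurance: cap €534100.00 − YTD €530970.00 = €3130.00 subject; 3% × €3130.00 = €93.90
Solidarity Surcharge: 7.8% × €47650.00 = €3716.70
Total: €8359.75 + €93.90 + €3716.70 = €12170.35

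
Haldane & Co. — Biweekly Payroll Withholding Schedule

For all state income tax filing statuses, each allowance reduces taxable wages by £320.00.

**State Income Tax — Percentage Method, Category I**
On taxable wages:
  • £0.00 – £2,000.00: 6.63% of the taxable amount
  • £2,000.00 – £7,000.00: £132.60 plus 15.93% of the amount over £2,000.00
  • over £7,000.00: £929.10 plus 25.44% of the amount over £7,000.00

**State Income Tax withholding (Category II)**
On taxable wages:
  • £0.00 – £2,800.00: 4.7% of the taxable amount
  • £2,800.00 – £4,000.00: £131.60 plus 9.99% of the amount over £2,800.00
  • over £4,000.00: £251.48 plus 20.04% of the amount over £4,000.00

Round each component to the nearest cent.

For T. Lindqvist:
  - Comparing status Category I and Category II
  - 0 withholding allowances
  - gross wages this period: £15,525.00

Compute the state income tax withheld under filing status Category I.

£3,097.86

State Income Tax (Category I): taxable = £15,525.00
  £929.10 + 25.44% × (£15,525.00 − £7,000.00) = £929.10 + 25.44% × £8,525.00 = £3,097.86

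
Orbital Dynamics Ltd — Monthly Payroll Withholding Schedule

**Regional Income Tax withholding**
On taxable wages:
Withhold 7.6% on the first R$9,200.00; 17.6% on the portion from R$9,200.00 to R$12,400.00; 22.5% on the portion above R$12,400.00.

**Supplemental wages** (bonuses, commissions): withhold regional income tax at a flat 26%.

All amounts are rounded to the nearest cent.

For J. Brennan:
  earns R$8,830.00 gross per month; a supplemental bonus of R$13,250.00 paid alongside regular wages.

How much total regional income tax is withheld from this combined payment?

R$4,116.08

Regional Income Tax: taxable = R$8,830.00
  7.6% × R$8,830.00 = R$671.08
Supplemental (26% flat on bonus): 26% × R$13,250.00 = R$3,445.00
Total regional income tax: R$671.08 + R$3,445.00 = R$4,116.08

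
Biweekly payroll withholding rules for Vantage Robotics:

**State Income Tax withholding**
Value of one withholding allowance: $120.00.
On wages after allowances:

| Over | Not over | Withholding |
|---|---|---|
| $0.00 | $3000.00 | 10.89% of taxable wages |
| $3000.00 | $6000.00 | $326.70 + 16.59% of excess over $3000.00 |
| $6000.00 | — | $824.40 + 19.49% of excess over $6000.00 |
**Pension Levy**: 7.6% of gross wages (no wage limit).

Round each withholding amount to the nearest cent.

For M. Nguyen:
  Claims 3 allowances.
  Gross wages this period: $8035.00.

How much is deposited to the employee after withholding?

$6273.48

State Income Tax: taxable = $8035.00 − 3×$120.00 = $7675.00
  $824.40 + 19.49% × ($7675.00 − $6000.00) = $824.40 + 19.49% × $1675.00 = $1150.86
Pension Levy: 7.6% × $8035.00 = $610.66
Total withheld: $1150.86 + $610.66 = $1761.52
Net pay: $8035.00 − $1761.52 = $6273.48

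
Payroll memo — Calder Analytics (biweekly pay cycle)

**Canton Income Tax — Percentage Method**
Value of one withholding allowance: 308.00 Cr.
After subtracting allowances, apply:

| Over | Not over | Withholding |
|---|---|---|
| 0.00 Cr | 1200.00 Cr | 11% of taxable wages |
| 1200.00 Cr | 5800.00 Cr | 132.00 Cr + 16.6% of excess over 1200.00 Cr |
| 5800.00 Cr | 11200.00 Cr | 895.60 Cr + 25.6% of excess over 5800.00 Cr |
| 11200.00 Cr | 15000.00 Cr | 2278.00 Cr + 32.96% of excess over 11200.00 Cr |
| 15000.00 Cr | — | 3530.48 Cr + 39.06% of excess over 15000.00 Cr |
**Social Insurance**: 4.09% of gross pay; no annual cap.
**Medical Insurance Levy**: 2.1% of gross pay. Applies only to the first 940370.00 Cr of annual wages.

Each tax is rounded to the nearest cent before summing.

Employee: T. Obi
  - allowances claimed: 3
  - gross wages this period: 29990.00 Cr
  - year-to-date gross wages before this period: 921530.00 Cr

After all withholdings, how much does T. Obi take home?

19343.11 Cr

Canton Income Tax: taxable = 29990.00 Cr − 3×308.00 Cr = 29066.00 Cr
  3530.48 Cr + 39.06% × (29066.00 Cr − 15000.00 Cr) = 3530.48 Cr + 39.06% × 14066.00 Cr = 9024.66 Cr
Social Insurance: 4.09% × 29990.00 Cr = 1226.59 Cr
Medical Insurance Levy: cap 940370.00 Cr − YTD 921530.00 Cr = 18840.00 Cr subject; 2.1% × 18840.00 Cr = 395.64 Cr
Total withheld: 9024.66 Cr + 1226.59 Cr + 395.64 Cr = 10646.89 Cr
Net pay: 29990.00 Cr − 10646.89 Cr = 19343.11 Cr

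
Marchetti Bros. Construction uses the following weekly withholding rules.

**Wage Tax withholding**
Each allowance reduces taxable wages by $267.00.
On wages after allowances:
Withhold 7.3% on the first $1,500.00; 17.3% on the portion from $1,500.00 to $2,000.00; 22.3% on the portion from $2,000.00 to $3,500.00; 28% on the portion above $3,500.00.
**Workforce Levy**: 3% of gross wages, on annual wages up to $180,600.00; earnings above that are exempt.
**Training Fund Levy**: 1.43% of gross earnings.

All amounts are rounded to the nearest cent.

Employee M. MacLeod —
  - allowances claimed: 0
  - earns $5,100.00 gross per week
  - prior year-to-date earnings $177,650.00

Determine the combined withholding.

$1,139.93

Wage Tax: taxable = $5,100.00
  $530.50 + 28% × ($5,100.00 − $3,500.00) = $530.50 + 28% × $1,600.00 = $978.50
Workforce Levy: cap $180,600.00 − YTD $177,650.00 = $2,950.00 subject; 3% × $2,950.00 = $88.50
Training Fund Levy: 1.43% × $5,100.00 = $72.93
Total: $978.50 + $88.50 + $72.93 = $1,139.93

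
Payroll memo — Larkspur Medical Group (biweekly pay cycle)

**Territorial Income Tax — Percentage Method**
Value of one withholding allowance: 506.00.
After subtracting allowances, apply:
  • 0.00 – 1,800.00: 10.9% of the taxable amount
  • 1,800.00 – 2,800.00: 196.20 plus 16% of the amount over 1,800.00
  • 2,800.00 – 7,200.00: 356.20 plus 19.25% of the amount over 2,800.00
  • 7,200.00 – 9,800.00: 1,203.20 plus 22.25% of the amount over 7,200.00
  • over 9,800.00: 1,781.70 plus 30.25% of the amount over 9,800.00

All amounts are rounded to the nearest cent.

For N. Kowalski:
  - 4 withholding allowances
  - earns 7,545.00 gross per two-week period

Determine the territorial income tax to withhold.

879.99

Territorial Income Tax: taxable = 7,545.00 − 4×506.00 = 5,521.00
  356.20 + 19.25% × (5,521.00 − 2,800.00) = 356.20 + 19.25% × 2,721.00 = 879.99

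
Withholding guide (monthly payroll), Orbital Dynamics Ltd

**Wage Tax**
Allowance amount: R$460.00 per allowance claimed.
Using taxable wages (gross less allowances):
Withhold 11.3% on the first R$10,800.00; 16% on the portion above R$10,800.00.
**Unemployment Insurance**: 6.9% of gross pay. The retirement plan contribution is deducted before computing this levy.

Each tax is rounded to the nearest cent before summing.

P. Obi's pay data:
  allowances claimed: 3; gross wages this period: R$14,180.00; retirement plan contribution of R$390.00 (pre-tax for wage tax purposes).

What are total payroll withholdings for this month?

R$2,429.51

Wage Tax: taxable = R$14,180.00 − R$390.00 − 3×R$460.00 = R$12,410.00
  R$1,220.40 + 16% × (R$12,410.00 − R$10,800.00) = R$1,220.40 + 16% × R$1,610.00 = R$1,478.00
Unemployment Insurance: 6.9% × R$13,790.00 = R$951.51
Total: R$1,478.00 + R$951.51 = R$2,429.51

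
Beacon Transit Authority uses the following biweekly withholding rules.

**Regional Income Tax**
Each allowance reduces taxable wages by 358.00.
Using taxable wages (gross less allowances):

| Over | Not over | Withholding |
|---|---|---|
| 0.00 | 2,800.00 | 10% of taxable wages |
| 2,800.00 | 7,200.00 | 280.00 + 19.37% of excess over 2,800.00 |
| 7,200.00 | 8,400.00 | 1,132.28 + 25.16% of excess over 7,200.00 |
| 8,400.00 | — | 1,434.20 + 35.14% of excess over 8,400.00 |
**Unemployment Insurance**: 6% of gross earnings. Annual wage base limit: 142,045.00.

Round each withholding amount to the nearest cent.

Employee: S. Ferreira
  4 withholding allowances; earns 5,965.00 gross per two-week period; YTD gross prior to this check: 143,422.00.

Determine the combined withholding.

Regional Income Tax: taxable = 5,965.00 − 4×358.00 = 4,533.00
  280.00 + 19.37% × (4,533.00 − 2,800.00) = 280.00 + 19.37% × 1,733.00 = 615.68
Unemployment Insurance: YTD 143,422.00 ≥ cap 142,045.00 → 0.00
Total: 615.68 + 0.00 = 615.68

615.68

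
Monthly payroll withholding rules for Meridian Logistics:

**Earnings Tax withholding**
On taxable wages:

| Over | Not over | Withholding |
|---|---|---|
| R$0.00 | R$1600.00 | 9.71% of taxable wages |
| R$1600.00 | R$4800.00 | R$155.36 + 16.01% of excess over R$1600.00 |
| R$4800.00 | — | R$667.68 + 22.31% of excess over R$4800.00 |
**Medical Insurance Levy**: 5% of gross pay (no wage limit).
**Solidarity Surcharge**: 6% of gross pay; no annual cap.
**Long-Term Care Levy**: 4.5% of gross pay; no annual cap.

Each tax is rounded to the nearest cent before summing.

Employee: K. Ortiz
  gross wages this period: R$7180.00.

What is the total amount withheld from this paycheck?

R$2311.56

Earnings Tax: taxable = R$7180.00
  R$667.68 + 22.31% × (R$7180.00 − R$4800.00) = R$667.68 + 22.31% × R$2380.00 = R$1198.66
Medical Insurance Levy: 5% × R$7180.00 = R$359.00
Solidarity Surcharge: 6% × R$7180.00 = R$430.80
Long-Term Care Levy: 4.5% × R$7180.00 = R$323.10
Total: R$1198.66 + R$359.00 + R$430.80 + R$323.10 = R$2311.56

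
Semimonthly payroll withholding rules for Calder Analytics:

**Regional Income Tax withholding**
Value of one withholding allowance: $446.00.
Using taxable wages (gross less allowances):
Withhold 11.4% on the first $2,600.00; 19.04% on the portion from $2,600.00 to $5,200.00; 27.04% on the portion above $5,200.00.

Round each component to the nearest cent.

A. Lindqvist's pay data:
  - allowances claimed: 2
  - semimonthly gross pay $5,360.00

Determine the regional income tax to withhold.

$652.07

Regional Income Tax: taxable = $5,360.00 − 2×$446.00 = $4,468.00
  $296.40 + 19.04% × ($4,468.00 − $2,600.00) = $296.40 + 19.04% × $1,868.00 = $652.07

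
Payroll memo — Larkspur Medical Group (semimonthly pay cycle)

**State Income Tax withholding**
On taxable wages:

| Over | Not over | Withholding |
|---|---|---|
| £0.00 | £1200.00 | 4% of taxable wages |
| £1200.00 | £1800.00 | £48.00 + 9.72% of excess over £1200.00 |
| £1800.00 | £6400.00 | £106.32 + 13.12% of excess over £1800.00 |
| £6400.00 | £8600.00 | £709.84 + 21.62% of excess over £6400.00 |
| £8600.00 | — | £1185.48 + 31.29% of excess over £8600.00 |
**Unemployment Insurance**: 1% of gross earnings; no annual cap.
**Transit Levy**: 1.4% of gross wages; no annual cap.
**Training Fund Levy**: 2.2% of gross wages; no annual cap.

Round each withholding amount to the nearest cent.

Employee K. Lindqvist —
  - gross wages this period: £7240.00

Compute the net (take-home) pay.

State Income Tax: taxable = £7240.00
  £709.84 + 21.62% × (£7240.00 − £6400.00) = £709.84 + 21.62% × £840.00 = £891.45
Unemployment Insurance: 1% × £7240.00 = £72.40
Transit Levy: 1.4% × £7240.00 = £101.36
Training Fund Levy: 2.2% × £7240.00 = £159.28
Total withheld: £891.45 + £72.40 + £101.36 + £159.28 = £1224.49
Net pay: £7240.00 − £1224.49 = £6015.51

£6015.51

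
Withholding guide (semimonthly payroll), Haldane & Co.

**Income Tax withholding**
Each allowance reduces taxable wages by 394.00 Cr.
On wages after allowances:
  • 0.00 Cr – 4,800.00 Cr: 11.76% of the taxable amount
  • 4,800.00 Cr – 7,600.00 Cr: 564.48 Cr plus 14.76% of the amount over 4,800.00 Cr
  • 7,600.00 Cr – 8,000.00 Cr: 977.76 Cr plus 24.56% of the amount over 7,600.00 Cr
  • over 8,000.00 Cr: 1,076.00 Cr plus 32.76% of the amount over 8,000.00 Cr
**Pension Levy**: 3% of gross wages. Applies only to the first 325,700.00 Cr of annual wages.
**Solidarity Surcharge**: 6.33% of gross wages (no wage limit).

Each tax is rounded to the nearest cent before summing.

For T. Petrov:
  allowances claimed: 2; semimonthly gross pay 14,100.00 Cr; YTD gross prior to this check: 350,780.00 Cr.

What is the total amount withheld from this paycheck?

3,708.74 Cr

Income Tax: taxable = 14,100.00 Cr − 2×394.00 Cr = 13,312.00 Cr
  1,076.00 Cr + 32.76% × (13,312.00 Cr − 8,000.00 Cr) = 1,076.00 Cr + 32.76% × 5,312.00 Cr = 2,816.21 Cr
Pension Levy: YTD 350,780.00 Cr ≥ cap 325,700.00 Cr → 0.00 Cr
Solidarity Surcharge: 6.33% × 14,100.00 Cr = 892.53 Cr
Total: 2,816.21 Cr + 0.00 Cr + 892.53 Cr = 3,708.74 Cr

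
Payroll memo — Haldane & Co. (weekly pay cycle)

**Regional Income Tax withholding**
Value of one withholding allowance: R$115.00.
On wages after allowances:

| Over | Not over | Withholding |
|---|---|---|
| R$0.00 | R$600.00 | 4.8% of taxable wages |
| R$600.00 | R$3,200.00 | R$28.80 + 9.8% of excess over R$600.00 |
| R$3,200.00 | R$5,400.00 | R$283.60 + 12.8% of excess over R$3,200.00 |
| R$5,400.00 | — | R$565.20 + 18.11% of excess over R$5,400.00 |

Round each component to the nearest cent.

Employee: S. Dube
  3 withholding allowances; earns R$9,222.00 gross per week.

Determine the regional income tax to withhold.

R$1,194.88

Regional Income Tax: taxable = R$9,222.00 − 3×R$115.00 = R$8,877.00
  R$565.20 + 18.11% × (R$8,877.00 − R$5,400.00) = R$565.20 + 18.11% × R$3,477.00 = R$1,194.88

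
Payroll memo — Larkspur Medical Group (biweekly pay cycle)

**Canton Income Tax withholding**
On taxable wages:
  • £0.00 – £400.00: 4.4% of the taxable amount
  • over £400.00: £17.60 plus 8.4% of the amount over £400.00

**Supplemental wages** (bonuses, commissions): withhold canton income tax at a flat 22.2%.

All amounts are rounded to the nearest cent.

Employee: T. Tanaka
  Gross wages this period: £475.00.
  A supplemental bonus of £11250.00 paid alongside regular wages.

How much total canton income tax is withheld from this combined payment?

£2521.40

Canton Income Tax: taxable = £475.00
  £17.60 + 8.4% × (£475.00 − £400.00) = £17.60 + 8.4% × £75.00 = £23.90
Supplemental (22.2% flat on bonus): 22.2% × £11250.00 = £2497.50
Total canton income tax: £23.90 + £2497.50 = £2521.40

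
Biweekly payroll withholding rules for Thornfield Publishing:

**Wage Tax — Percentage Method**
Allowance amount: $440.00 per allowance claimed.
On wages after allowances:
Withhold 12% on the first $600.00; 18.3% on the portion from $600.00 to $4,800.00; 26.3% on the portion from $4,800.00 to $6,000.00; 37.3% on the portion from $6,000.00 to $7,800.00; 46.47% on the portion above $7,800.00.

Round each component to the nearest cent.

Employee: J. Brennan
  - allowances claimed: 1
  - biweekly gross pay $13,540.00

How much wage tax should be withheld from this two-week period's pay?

Wage Tax: taxable = $13,540.00 − 1×$440.00 = $13,100.00
  $1,827.60 + 46.47% × ($13,100.00 − $7,800.00) = $1,827.60 + 46.47% × $5,300.00 = $4,290.51

$4,290.51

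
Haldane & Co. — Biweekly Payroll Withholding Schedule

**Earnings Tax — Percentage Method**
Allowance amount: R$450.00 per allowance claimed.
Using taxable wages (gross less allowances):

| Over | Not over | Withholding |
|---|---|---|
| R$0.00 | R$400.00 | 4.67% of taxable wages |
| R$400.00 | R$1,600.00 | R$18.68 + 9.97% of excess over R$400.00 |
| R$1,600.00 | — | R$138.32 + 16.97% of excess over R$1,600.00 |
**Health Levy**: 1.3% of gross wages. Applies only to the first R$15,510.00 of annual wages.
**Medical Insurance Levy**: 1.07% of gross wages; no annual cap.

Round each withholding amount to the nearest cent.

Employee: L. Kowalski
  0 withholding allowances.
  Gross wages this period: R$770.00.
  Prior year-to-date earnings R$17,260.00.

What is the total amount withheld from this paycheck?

Earnings Tax: taxable = R$770.00
  R$18.68 + 9.97% × (R$770.00 − R$400.00) = R$18.68 + 9.97% × R$370.00 = R$55.57
Health Levy: YTD R$17,260.00 ≥ cap R$15,510.00 → R$0.00
Medical Insurance Levy: 1.07% × R$770.00 = R$8.24
Total: R$55.57 + R$0.00 + R$8.24 = R$63.81

R$63.81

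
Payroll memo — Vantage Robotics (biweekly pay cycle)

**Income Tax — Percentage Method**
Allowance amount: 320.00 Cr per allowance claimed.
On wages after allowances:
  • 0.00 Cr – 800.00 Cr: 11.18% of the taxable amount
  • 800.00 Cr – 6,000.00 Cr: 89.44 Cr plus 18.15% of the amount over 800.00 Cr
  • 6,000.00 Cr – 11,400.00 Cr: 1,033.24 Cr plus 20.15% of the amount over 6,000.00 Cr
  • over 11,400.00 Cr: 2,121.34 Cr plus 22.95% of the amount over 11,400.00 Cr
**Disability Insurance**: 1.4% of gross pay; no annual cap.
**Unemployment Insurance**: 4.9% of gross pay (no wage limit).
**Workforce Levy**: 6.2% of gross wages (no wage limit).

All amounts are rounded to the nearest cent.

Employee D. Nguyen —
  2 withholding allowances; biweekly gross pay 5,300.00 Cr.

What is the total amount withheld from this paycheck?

1,452.53 Cr

Income Tax: taxable = 5,300.00 Cr − 2×320.00 Cr = 4,660.00 Cr
  89.44 Cr + 18.15% × (4,660.00 Cr − 800.00 Cr) = 89.44 Cr + 18.15% × 3,860.00 Cr = 790.03 Cr
Disability Insurance: 1.4% × 5,300.00 Cr = 74.20 Cr
Unemployment Insurance: 4.9% × 5,300.00 Cr = 259.70 Cr
Workforce Levy: 6.2% × 5,300.00 Cr = 328.60 Cr
Total: 790.03 Cr + 74.20 Cr + 259.70 Cr + 328.60 Cr = 1,452.53 Cr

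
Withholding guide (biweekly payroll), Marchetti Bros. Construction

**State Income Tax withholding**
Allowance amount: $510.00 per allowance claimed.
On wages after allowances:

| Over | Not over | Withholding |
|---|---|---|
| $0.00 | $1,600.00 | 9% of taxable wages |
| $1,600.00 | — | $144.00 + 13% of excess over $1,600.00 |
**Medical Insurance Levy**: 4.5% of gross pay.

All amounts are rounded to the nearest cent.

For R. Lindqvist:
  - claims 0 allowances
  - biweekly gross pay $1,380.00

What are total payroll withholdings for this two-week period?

$186.30

State Income Tax: taxable = $1,380.00
  9% × $1,380.00 = $124.20
Medical Insurance Levy: 4.5% × $1,380.00 = $62.10
Total: $124.20 + $62.10 = $186.30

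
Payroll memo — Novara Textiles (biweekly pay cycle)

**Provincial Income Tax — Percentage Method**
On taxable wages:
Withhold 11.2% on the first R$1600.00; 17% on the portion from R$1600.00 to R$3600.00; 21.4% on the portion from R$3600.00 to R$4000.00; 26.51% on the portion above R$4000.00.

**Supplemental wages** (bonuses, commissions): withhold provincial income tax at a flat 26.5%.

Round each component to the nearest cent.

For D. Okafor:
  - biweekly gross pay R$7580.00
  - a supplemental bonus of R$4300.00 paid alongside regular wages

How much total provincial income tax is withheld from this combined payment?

Provincial Income Tax: taxable = R$7580.00
  R$604.80 + 26.51% × (R$7580.00 − R$4000.00) = R$604.80 + 26.51% × R$3580.00 = R$1553.86
Supplemental (26.5% flat on bonus): 26.5% × R$4300.00 = R$1139.50
Total provincial income tax: R$1553.86 + R$1139.50 = R$2693.36

R$2693.36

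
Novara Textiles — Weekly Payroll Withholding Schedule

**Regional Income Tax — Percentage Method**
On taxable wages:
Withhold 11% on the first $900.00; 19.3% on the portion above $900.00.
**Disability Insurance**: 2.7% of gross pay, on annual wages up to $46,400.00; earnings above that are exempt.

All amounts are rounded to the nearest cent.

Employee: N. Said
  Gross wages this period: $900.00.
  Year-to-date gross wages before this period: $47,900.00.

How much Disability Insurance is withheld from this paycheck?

$0.00

Disability Insurance: YTD $47,900.00 ≥ cap $46,400.00 → $0.00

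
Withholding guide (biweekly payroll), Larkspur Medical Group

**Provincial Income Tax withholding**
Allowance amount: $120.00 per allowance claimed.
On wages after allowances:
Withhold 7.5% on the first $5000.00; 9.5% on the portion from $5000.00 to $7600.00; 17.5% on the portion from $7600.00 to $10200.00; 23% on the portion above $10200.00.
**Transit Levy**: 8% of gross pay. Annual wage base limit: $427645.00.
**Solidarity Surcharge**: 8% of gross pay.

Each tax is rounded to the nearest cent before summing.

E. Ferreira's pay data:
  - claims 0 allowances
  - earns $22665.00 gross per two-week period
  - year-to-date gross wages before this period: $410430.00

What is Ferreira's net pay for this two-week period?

$15530.65

Provincial Income Tax: taxable = $22665.00
  $1077.00 + 23% × ($22665.00 − $10200.00) = $1077.00 + 23% × $12465.00 = $3943.95
Transit Levy: cap $427645.00 − YTD $410430.00 = $17215.00 subject; 8% × $17215.00 = $1377.20
Solidarity Surcharge: 8% × $22665.00 = $1813.20
Total withheld: $3943.95 + $1377.20 + $1813.20 = $7134.35
Net pay: $22665.00 − $7134.35 = $15530.65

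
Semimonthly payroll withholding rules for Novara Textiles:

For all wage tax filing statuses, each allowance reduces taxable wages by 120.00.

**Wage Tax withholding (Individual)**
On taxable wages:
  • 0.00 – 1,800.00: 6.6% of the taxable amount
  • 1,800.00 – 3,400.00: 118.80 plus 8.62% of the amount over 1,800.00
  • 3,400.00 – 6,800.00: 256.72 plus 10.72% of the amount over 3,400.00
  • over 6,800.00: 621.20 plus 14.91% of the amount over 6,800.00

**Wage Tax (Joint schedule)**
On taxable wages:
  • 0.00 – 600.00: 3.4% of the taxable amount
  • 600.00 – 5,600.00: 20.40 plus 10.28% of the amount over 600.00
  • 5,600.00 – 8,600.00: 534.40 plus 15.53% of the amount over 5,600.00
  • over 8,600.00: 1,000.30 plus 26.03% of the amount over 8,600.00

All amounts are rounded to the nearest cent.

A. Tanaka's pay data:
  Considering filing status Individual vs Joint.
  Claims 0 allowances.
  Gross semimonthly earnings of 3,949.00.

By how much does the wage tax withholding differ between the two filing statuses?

49.11

Wage Tax (Individual): taxable = 3,949.00
  256.72 + 10.72% × (3,949.00 − 3,400.00) = 256.72 + 10.72% × 549.00 = 315.57
Wage Tax (Joint): taxable = 3,949.00
  20.40 + 10.28% × (3,949.00 − 600.00) = 20.40 + 10.28% × 3,349.00 = 364.68
Difference: |315.57 − 364.68| = 49.11 (higher under Joint)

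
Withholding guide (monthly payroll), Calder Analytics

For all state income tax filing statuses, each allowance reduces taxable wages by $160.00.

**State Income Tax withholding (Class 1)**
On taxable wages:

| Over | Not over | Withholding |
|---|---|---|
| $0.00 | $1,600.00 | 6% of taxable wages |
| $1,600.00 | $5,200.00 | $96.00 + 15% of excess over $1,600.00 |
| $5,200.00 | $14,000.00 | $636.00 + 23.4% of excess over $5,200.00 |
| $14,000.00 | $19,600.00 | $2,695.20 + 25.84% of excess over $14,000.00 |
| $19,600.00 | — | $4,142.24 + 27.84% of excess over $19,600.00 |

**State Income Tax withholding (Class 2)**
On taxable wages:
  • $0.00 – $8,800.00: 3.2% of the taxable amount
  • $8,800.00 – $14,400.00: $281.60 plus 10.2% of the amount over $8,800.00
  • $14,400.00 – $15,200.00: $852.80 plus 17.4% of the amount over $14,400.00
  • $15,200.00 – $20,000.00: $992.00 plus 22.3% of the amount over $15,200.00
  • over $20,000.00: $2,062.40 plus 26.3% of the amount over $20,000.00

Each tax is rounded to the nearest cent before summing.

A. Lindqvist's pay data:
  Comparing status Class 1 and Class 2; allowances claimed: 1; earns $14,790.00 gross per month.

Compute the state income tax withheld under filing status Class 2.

$892.82

State Income Tax (Class 2): taxable = $14,790.00 − 1×$160.00 = $14,630.00
  $852.80 + 17.4% × ($14,630.00 − $14,400.00) = $852.80 + 17.4% × $230.00 = $892.82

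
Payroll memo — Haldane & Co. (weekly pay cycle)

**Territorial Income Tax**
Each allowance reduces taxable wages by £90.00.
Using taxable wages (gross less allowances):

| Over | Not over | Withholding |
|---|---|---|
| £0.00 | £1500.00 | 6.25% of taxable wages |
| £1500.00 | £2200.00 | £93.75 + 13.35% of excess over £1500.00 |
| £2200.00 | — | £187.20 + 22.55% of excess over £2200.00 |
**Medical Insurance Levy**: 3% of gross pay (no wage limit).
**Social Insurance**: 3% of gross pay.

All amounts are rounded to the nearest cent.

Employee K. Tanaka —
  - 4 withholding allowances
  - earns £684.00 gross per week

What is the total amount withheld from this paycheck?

£61.29

Territorial Income Tax: taxable = £684.00 − 4×£90.00 = £324.00
  6.25% × £324.00 = £20.25
Medical Insurance Levy: 3% × £684.00 = £20.52
Social Insurance: 3% × £684.00 = £20.52
Total: £20.25 + £20.52 + £20.52 = £61.29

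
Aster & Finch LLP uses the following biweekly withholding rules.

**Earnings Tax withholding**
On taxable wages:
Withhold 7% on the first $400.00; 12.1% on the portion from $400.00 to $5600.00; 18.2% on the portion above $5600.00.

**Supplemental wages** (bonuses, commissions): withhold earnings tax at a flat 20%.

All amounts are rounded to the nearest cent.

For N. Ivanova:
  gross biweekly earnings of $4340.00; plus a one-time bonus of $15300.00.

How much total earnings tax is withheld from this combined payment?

$3564.74

Earnings Tax: taxable = $4340.00
  $28.00 + 12.1% × ($4340.00 − $400.00) = $28.00 + 12.1% × $3940.00 = $504.74
Supplemental (20% flat on bonus): 20% × $15300.00 = $3060.00
Total earnings tax: $504.74 + $3060.00 = $3564.74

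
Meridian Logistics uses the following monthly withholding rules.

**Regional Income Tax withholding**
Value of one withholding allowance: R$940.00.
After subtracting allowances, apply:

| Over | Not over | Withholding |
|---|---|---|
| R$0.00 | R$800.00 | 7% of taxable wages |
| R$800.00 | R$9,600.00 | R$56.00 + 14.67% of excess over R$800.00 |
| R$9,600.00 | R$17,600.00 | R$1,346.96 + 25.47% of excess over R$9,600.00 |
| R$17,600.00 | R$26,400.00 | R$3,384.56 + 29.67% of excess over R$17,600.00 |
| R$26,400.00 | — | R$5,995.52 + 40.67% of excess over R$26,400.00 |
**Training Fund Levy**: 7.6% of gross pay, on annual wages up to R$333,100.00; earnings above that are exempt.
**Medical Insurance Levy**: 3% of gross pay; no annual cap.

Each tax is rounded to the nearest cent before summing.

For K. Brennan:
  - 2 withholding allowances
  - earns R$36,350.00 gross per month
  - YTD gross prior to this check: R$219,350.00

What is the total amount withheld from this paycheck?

R$13,130.69

Regional Income Tax: taxable = R$36,350.00 − 2×R$940.00 = R$34,470.00
  R$5,995.52 + 40.67% × (R$34,470.00 − R$26,400.00) = R$5,995.52 + 40.67% × R$8,070.00 = R$9,277.59
Training Fund Levy: 7.6% × R$36,350.00 = R$2,762.60
Medical Insurance Levy: 3% × R$36,350.00 = R$1,090.50
Total: R$9,277.59 + R$2,762.60 + R$1,090.50 = R$13,130.69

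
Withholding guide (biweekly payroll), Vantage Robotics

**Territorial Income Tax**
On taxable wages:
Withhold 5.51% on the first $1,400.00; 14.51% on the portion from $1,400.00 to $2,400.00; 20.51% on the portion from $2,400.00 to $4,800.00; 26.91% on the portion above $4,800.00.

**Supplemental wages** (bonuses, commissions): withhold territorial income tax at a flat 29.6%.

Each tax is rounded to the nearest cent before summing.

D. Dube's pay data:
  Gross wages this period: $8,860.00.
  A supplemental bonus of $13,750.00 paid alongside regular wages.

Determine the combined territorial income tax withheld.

$5,877.03

Territorial Income Tax: taxable = $8,860.00
  $714.48 + 26.91% × ($8,860.00 − $4,800.00) = $714.48 + 26.91% × $4,060.00 = $1,807.03
Supplemental (29.6% flat on bonus): 29.6% × $13,750.00 = $4,070.00
Total territorial income tax: $1,807.03 + $4,070.00 = $5,877.03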